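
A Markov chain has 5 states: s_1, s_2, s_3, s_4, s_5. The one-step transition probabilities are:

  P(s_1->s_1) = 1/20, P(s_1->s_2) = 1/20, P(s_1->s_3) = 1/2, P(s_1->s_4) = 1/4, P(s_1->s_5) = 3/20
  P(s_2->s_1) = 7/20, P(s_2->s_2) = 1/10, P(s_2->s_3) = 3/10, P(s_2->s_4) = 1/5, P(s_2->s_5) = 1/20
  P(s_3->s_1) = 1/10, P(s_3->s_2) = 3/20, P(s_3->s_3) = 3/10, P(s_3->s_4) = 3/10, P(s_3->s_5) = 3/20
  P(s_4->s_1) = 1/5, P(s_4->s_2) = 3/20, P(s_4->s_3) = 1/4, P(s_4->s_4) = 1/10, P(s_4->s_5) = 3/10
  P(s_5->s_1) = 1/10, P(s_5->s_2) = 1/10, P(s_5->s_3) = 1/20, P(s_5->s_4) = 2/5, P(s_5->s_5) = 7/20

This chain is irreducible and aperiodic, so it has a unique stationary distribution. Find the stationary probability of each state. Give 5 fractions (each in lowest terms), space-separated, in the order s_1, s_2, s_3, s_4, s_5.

Answer: 25044/169853 20100/169853 44479/169853 42859/169853 37371/169853

Derivation:
The stationary distribution satisfies pi = pi * P, i.e.:
  pi_s_1 = 1/20*pi_s_1 + 7/20*pi_s_2 + 1/10*pi_s_3 + 1/5*pi_s_4 + 1/10*pi_s_5
  pi_s_2 = 1/20*pi_s_1 + 1/10*pi_s_2 + 3/20*pi_s_3 + 3/20*pi_s_4 + 1/10*pi_s_5
  pi_s_3 = 1/2*pi_s_1 + 3/10*pi_s_2 + 3/10*pi_s_3 + 1/4*pi_s_4 + 1/20*pi_s_5
  pi_s_4 = 1/4*pi_s_1 + 1/5*pi_s_2 + 3/10*pi_s_3 + 1/10*pi_s_4 + 2/5*pi_s_5
  pi_s_5 = 3/20*pi_s_1 + 1/20*pi_s_2 + 3/20*pi_s_3 + 3/10*pi_s_4 + 7/20*pi_s_5
with normalization: pi_s_1 + pi_s_2 + pi_s_3 + pi_s_4 + pi_s_5 = 1.

Using the first 4 balance equations plus normalization, the linear system A*pi = b is:
  [-19/20, 7/20, 1/10, 1/5, 1/10] . pi = 0
  [1/20, -9/10, 3/20, 3/20, 1/10] . pi = 0
  [1/2, 3/10, -7/10, 1/4, 1/20] . pi = 0
  [1/4, 1/5, 3/10, -9/10, 2/5] . pi = 0
  [1, 1, 1, 1, 1] . pi = 1

Solving yields:
  pi_s_1 = 25044/169853
  pi_s_2 = 20100/169853
  pi_s_3 = 44479/169853
  pi_s_4 = 42859/169853
  pi_s_5 = 37371/169853

Verification (pi * P):
  25044/169853*1/20 + 20100/169853*7/20 + 44479/169853*1/10 + 42859/169853*1/5 + 37371/169853*1/10 = 25044/169853 = pi_s_1  (ok)
  25044/169853*1/20 + 20100/169853*1/10 + 44479/169853*3/20 + 42859/169853*3/20 + 37371/169853*1/10 = 20100/169853 = pi_s_2  (ok)
  25044/169853*1/2 + 20100/169853*3/10 + 44479/169853*3/10 + 42859/169853*1/4 + 37371/169853*1/20 = 44479/169853 = pi_s_3  (ok)
  25044/169853*1/4 + 20100/169853*1/5 + 44479/169853*3/10 + 42859/169853*1/10 + 37371/169853*2/5 = 42859/169853 = pi_s_4  (ok)
  25044/169853*3/20 + 20100/169853*1/20 + 44479/169853*3/20 + 42859/169853*3/10 + 37371/169853*7/20 = 37371/169853 = pi_s_5  (ok)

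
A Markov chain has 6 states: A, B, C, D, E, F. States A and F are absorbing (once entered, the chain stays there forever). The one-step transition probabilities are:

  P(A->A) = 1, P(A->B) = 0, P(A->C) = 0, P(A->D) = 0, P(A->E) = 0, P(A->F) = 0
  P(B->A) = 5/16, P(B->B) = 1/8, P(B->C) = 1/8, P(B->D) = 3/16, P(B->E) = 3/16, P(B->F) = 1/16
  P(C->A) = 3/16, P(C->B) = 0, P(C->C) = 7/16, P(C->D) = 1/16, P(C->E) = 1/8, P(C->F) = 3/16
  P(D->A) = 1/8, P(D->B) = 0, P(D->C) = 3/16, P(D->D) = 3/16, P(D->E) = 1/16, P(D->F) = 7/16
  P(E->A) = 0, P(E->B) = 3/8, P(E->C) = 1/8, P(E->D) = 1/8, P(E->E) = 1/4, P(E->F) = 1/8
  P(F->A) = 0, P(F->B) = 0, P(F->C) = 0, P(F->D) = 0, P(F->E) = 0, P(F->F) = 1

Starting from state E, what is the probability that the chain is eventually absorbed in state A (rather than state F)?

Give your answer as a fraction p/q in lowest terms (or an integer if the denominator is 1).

Let a_i = P(absorbed in A | start in state i).
Boundary conditions: a_A = 1, a_F = 0.
For each transient state i, a_i = sum_j P(i->j) * a_j:
  a_B = 5/16*a_A + 1/8*a_B + 1/8*a_C + 3/16*a_D + 3/16*a_E + 1/16*a_F
  a_C = 3/16*a_A + 0*a_B + 7/16*a_C + 1/16*a_D + 1/8*a_E + 3/16*a_F
  a_D = 1/8*a_A + 0*a_B + 3/16*a_C + 3/16*a_D + 1/16*a_E + 7/16*a_F
  a_E = 0*a_A + 3/8*a_B + 1/8*a_C + 1/8*a_D + 1/4*a_E + 1/8*a_F

Substituting a_A = 1 and a_F = 0, rearrange to (I - Q) a = r where r[i] = P(i -> A):
  [7/8, -1/8, -3/16, -3/16] . (a_B, a_C, a_D, a_E) = 5/16
  [0, 9/16, -1/16, -1/8] . (a_B, a_C, a_D, a_E) = 3/16
  [0, -3/16, 13/16, -1/16] . (a_B, a_C, a_D, a_E) = 1/8
  [-3/8, -1/8, -1/8, 3/4] . (a_B, a_C, a_D, a_E) = 0

Solving yields:
  a_B = 4391/7665
  a_C = 3503/7665
  a_D = 446/1533
  a_E = 3151/7665

Starting state is E, so the absorption probability is a_E = 3151/7665.

Answer: 3151/7665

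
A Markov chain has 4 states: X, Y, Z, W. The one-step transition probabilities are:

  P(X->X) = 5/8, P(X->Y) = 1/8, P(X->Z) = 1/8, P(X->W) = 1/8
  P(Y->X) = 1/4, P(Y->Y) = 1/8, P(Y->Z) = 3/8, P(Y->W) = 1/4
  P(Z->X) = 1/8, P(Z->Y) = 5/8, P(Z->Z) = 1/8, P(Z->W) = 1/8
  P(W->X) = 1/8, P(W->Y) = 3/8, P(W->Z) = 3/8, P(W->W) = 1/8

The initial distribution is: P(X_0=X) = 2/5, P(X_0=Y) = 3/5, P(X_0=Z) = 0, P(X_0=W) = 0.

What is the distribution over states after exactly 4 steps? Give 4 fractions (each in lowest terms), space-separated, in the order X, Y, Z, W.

Propagating the distribution step by step (d_{t+1} = d_t * P):
d_0 = (X=2/5, Y=3/5, Z=0, W=0)
  d_1[X] = 2/5*5/8 + 3/5*1/4 + 0*1/8 + 0*1/8 = 2/5
  d_1[Y] = 2/5*1/8 + 3/5*1/8 + 0*5/8 + 0*3/8 = 1/8
  d_1[Z] = 2/5*1/8 + 3/5*3/8 + 0*1/8 + 0*3/8 = 11/40
  d_1[W] = 2/5*1/8 + 3/5*1/4 + 0*1/8 + 0*1/8 = 1/5
d_1 = (X=2/5, Y=1/8, Z=11/40, W=1/5)
  d_2[X] = 2/5*5/8 + 1/8*1/4 + 11/40*1/8 + 1/5*1/8 = 109/320
  d_2[Y] = 2/5*1/8 + 1/8*1/8 + 11/40*5/8 + 1/5*3/8 = 5/16
  d_2[Z] = 2/5*1/8 + 1/8*3/8 + 11/40*1/8 + 1/5*3/8 = 33/160
  d_2[W] = 2/5*1/8 + 1/8*1/4 + 11/40*1/8 + 1/5*1/8 = 9/64
d_2 = (X=109/320, Y=5/16, Z=33/160, W=9/64)
  d_3[X] = 109/320*5/8 + 5/16*1/4 + 33/160*1/8 + 9/64*1/8 = 107/320
  d_3[Y] = 109/320*1/8 + 5/16*1/8 + 33/160*5/8 + 9/64*3/8 = 337/1280
  d_3[Z] = 109/320*1/8 + 5/16*3/8 + 33/160*1/8 + 9/64*3/8 = 61/256
  d_3[W] = 109/320*1/8 + 5/16*1/4 + 33/160*1/8 + 9/64*1/8 = 21/128
d_3 = (X=107/320, Y=337/1280, Z=61/256, W=21/128)
  d_4[X] = 107/320*5/8 + 337/1280*1/4 + 61/256*1/8 + 21/128*1/8 = 3329/10240
  d_4[Y] = 107/320*1/8 + 337/1280*1/8 + 61/256*5/8 + 21/128*3/8 = 73/256
  d_4[Z] = 107/320*1/8 + 337/1280*3/8 + 61/256*1/8 + 21/128*3/8 = 1187/5120
  d_4[W] = 107/320*1/8 + 337/1280*1/4 + 61/256*1/8 + 21/128*1/8 = 1617/10240
d_4 = (X=3329/10240, Y=73/256, Z=1187/5120, W=1617/10240)

Answer: 3329/10240 73/256 1187/5120 1617/10240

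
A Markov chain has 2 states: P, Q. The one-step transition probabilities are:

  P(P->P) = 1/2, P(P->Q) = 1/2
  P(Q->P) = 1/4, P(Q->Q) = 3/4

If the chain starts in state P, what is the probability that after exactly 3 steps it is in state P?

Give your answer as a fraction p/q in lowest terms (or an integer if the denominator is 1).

Computing P^3 by repeated multiplication:
P^1 =
  P: [1/2, 1/2]
  Q: [1/4, 3/4]
P^2 =
  P: [3/8, 5/8]
  Q: [5/16, 11/16]
P^3 =
  P: [11/32, 21/32]
  Q: [21/64, 43/64]

(P^3)[P -> P] = 11/32

Answer: 11/32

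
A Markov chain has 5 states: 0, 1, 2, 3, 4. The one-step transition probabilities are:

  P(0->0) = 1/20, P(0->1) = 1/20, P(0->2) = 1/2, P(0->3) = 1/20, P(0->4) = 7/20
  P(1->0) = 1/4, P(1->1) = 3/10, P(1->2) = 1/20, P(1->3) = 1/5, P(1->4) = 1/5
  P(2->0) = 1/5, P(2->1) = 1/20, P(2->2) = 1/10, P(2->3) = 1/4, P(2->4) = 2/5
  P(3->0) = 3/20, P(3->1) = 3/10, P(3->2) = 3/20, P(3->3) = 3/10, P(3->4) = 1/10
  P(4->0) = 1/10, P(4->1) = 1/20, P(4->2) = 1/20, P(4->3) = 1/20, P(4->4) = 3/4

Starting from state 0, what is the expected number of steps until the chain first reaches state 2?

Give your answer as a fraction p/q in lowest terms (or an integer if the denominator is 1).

Answer: 350/67

Derivation:
Let h_i = expected steps to first reach 2 from state i.
Boundary: h_2 = 0.
First-step equations for the other states:
  h_0 = 1 + 1/20*h_0 + 1/20*h_1 + 1/2*h_2 + 1/20*h_3 + 7/20*h_4
  h_1 = 1 + 1/4*h_0 + 3/10*h_1 + 1/20*h_2 + 1/5*h_3 + 1/5*h_4
  h_3 = 1 + 3/20*h_0 + 3/10*h_1 + 3/20*h_2 + 3/10*h_3 + 1/10*h_4
  h_4 = 1 + 1/10*h_0 + 1/20*h_1 + 1/20*h_2 + 1/20*h_3 + 3/4*h_4

Substituting h_2 = 0 and rearranging gives the linear system (I - Q) h = 1:
  [19/20, -1/20, -1/20, -7/20] . (h_0, h_1, h_3, h_4) = 1
  [-1/4, 7/10, -1/5, -1/5] . (h_0, h_1, h_3, h_4) = 1
  [-3/20, -3/10, 7/10, -1/10] . (h_0, h_1, h_3, h_4) = 1
  [-1/10, -1/20, -1/20, 1/4] . (h_0, h_1, h_3, h_4) = 1

Solving yields:
  h_0 = 350/67
  h_1 = 535/67
  h_3 = 975/134
  h_4 = 1225/134

Starting state is 0, so the expected hitting time is h_0 = 350/67.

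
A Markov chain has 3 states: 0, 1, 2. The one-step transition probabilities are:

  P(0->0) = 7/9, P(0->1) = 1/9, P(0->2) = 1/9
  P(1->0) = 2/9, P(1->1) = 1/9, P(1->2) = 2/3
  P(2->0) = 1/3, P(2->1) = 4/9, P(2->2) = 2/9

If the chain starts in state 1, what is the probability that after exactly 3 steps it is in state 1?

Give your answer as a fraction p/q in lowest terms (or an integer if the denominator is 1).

Answer: 47/243

Derivation:
Computing P^3 by repeated multiplication:
P^1 =
  0: [7/9, 1/9, 1/9]
  1: [2/9, 1/9, 2/3]
  2: [1/3, 4/9, 2/9]
P^2 =
  0: [2/3, 4/27, 5/27]
  1: [34/81, 1/3, 20/81]
  2: [35/81, 5/27, 31/81]
P^3 =
  0: [149/243, 14/81, 52/243]
  1: [352/729, 47/243, 236/729]
  2: [368/729, 58/243, 187/729]

(P^3)[1 -> 1] = 47/243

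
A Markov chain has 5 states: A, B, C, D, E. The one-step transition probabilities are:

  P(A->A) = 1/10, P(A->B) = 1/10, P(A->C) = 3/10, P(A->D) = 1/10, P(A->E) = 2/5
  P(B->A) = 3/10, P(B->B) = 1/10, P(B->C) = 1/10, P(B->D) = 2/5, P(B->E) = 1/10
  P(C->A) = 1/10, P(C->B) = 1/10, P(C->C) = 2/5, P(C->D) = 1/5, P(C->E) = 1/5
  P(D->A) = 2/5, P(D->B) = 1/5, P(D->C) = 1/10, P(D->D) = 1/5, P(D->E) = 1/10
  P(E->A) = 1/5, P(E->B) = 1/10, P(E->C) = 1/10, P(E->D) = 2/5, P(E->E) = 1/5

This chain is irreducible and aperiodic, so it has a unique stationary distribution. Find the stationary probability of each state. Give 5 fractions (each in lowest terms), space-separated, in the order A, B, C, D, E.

The stationary distribution satisfies pi = pi * P, i.e.:
  pi_A = 1/10*pi_A + 3/10*pi_B + 1/10*pi_C + 2/5*pi_D + 1/5*pi_E
  pi_B = 1/10*pi_A + 1/10*pi_B + 1/10*pi_C + 1/5*pi_D + 1/10*pi_E
  pi_C = 3/10*pi_A + 1/10*pi_B + 2/5*pi_C + 1/10*pi_D + 1/10*pi_E
  pi_D = 1/10*pi_A + 2/5*pi_B + 1/5*pi_C + 1/5*pi_D + 2/5*pi_E
  pi_E = 2/5*pi_A + 1/10*pi_B + 1/5*pi_C + 1/10*pi_D + 1/5*pi_E
with normalization: pi_A + pi_B + pi_C + pi_D + pi_E = 1.

Using the first 4 balance equations plus normalization, the linear system A*pi = b is:
  [-9/10, 3/10, 1/10, 2/5, 1/5] . pi = 0
  [1/10, -9/10, 1/10, 1/5, 1/10] . pi = 0
  [3/10, 1/10, -3/5, 1/10, 1/10] . pi = 0
  [1/10, 2/5, 1/5, -4/5, 2/5] . pi = 0
  [1, 1, 1, 1, 1] . pi = 1

Solving yields:
  pi_A = 146/667
  pi_B = 83/667
  pi_C = 137/667
  pi_D = 163/667
  pi_E = 6/29

Verification (pi * P):
  146/667*1/10 + 83/667*3/10 + 137/667*1/10 + 163/667*2/5 + 6/29*1/5 = 146/667 = pi_A  (ok)
  146/667*1/10 + 83/667*1/10 + 137/667*1/10 + 163/667*1/5 + 6/29*1/10 = 83/667 = pi_B  (ok)
  146/667*3/10 + 83/667*1/10 + 137/667*2/5 + 163/667*1/10 + 6/29*1/10 = 137/667 = pi_C  (ok)
  146/667*1/10 + 83/667*2/5 + 137/667*1/5 + 163/667*1/5 + 6/29*2/5 = 163/667 = pi_D  (ok)
  146/667*2/5 + 83/667*1/10 + 137/667*1/5 + 163/667*1/10 + 6/29*1/5 = 6/29 = pi_E  (ok)

Answer: 146/667 83/667 137/667 163/667 6/29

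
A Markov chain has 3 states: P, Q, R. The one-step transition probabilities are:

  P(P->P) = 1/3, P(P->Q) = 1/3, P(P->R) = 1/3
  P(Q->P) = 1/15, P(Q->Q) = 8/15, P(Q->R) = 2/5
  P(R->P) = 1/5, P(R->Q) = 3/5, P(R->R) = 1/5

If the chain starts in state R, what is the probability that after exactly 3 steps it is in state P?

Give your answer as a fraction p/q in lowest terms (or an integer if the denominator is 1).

Answer: 19/125

Derivation:
Computing P^3 by repeated multiplication:
P^1 =
  P: [1/3, 1/3, 1/3]
  Q: [1/15, 8/15, 2/5]
  R: [1/5, 3/5, 1/5]
P^2 =
  P: [1/5, 22/45, 14/45]
  Q: [31/225, 41/75, 71/225]
  R: [11/75, 38/75, 26/75]
P^3 =
  P: [109/675, 347/675, 73/225]
  Q: [491/3375, 1778/3375, 1106/3375]
  R: [19/125, 593/1125, 361/1125]

(P^3)[R -> P] = 19/125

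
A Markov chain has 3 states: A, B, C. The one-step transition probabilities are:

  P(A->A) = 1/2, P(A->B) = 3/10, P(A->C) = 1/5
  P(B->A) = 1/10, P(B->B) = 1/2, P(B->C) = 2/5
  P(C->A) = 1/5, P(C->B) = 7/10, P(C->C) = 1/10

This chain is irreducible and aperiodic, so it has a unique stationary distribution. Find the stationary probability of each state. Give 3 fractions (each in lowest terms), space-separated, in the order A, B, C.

Answer: 17/80 41/80 11/40

Derivation:
The stationary distribution satisfies pi = pi * P, i.e.:
  pi_A = 1/2*pi_A + 1/10*pi_B + 1/5*pi_C
  pi_B = 3/10*pi_A + 1/2*pi_B + 7/10*pi_C
  pi_C = 1/5*pi_A + 2/5*pi_B + 1/10*pi_C
with normalization: pi_A + pi_B + pi_C = 1.

Using the first 2 balance equations plus normalization, the linear system A*pi = b is:
  [-1/2, 1/10, 1/5] . pi = 0
  [3/10, -1/2, 7/10] . pi = 0
  [1, 1, 1] . pi = 1

Solving yields:
  pi_A = 17/80
  pi_B = 41/80
  pi_C = 11/40

Verification (pi * P):
  17/80*1/2 + 41/80*1/10 + 11/40*1/5 = 17/80 = pi_A  (ok)
  17/80*3/10 + 41/80*1/2 + 11/40*7/10 = 41/80 = pi_B  (ok)
  17/80*1/5 + 41/80*2/5 + 11/40*1/10 = 11/40 = pi_C  (ok)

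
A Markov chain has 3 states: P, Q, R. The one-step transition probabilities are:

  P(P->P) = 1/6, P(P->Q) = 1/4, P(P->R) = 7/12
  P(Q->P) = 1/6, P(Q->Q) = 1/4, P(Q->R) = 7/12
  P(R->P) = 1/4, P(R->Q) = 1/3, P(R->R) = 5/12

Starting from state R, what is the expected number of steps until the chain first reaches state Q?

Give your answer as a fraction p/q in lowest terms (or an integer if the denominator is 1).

Answer: 156/49

Derivation:
Let h_i = expected steps to first reach Q from state i.
Boundary: h_Q = 0.
First-step equations for the other states:
  h_P = 1 + 1/6*h_P + 1/4*h_Q + 7/12*h_R
  h_R = 1 + 1/4*h_P + 1/3*h_Q + 5/12*h_R

Substituting h_Q = 0 and rearranging gives the linear system (I - Q) h = 1:
  [5/6, -7/12] . (h_P, h_R) = 1
  [-1/4, 7/12] . (h_P, h_R) = 1

Solving yields:
  h_P = 24/7
  h_R = 156/49

Starting state is R, so the expected hitting time is h_R = 156/49.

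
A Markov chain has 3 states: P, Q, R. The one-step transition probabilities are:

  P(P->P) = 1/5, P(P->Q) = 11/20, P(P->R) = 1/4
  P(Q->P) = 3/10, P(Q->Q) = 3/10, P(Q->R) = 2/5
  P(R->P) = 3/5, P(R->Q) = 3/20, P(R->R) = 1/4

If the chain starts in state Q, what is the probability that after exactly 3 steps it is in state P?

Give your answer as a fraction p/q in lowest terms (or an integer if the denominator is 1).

Computing P^3 by repeated multiplication:
P^1 =
  P: [1/5, 11/20, 1/4]
  Q: [3/10, 3/10, 2/5]
  R: [3/5, 3/20, 1/4]
P^2 =
  P: [71/200, 5/16, 133/400]
  Q: [39/100, 63/200, 59/200]
  R: [63/200, 33/80, 109/400]
P^3 =
  P: [1457/4000, 2711/8000, 19/64]
  Q: [699/2000, 1413/4000, 1189/4000]
  R: [1401/4000, 2703/8000, 499/1600]

(P^3)[Q -> P] = 699/2000

Answer: 699/2000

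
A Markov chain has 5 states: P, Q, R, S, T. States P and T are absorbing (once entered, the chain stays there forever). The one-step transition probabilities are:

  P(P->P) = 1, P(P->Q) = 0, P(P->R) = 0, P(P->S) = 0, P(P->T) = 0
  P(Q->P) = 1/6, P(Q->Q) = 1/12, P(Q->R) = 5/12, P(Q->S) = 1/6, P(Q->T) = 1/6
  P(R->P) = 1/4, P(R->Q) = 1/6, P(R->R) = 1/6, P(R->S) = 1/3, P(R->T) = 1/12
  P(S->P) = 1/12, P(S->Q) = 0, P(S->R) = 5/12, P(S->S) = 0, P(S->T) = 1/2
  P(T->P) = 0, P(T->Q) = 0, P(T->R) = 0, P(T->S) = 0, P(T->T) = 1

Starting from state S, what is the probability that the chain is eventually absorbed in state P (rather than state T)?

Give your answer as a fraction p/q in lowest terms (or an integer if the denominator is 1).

Let a_i = P(absorbed in P | start in state i).
Boundary conditions: a_P = 1, a_T = 0.
For each transient state i, a_i = sum_j P(i->j) * a_j:
  a_Q = 1/6*a_P + 1/12*a_Q + 5/12*a_R + 1/6*a_S + 1/6*a_T
  a_R = 1/4*a_P + 1/6*a_Q + 1/6*a_R + 1/3*a_S + 1/12*a_T
  a_S = 1/12*a_P + 0*a_Q + 5/12*a_R + 0*a_S + 1/2*a_T

Substituting a_P = 1 and a_T = 0, rearrange to (I - Q) a = r where r[i] = P(i -> P):
  [11/12, -5/12, -1/6] . (a_Q, a_R, a_S) = 1/6
  [-1/6, 5/6, -1/3] . (a_Q, a_R, a_S) = 1/4
  [0, -5/12, 1] . (a_Q, a_R, a_S) = 1/12

Solving yields:
  a_Q = 15/32
  a_R = 41/80
  a_S = 19/64

Starting state is S, so the absorption probability is a_S = 19/64.

Answer: 19/64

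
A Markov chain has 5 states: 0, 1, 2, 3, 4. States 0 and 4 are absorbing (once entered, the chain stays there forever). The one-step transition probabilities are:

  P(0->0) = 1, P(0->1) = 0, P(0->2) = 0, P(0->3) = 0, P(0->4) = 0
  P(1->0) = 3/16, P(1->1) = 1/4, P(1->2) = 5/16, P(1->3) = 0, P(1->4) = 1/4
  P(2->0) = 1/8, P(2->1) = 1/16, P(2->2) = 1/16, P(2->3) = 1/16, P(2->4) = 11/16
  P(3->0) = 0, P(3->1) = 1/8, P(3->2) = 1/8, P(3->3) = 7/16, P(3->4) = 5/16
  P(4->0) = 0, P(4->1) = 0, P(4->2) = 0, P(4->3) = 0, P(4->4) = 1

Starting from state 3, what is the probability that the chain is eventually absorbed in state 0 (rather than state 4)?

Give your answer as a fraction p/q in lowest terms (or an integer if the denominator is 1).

Let a_i = P(absorbed in 0 | start in state i).
Boundary conditions: a_0 = 1, a_4 = 0.
For each transient state i, a_i = sum_j P(i->j) * a_j:
  a_1 = 3/16*a_0 + 1/4*a_1 + 5/16*a_2 + 0*a_3 + 1/4*a_4
  a_2 = 1/8*a_0 + 1/16*a_1 + 1/16*a_2 + 1/16*a_3 + 11/16*a_4
  a_3 = 0*a_0 + 1/8*a_1 + 1/8*a_2 + 7/16*a_3 + 5/16*a_4

Substituting a_0 = 1 and a_4 = 0, rearrange to (I - Q) a = r where r[i] = P(i -> 0):
  [3/4, -5/16, 0] . (a_1, a_2, a_3) = 3/16
  [-1/16, 15/16, -1/16] . (a_1, a_2, a_3) = 1/8
  [-1/8, -1/8, 9/16] . (a_1, a_2, a_3) = 0

Solving yields:
  a_1 = 489/1541
  a_2 = 249/1541
  a_3 = 164/1541

Starting state is 3, so the absorption probability is a_3 = 164/1541.

Answer: 164/1541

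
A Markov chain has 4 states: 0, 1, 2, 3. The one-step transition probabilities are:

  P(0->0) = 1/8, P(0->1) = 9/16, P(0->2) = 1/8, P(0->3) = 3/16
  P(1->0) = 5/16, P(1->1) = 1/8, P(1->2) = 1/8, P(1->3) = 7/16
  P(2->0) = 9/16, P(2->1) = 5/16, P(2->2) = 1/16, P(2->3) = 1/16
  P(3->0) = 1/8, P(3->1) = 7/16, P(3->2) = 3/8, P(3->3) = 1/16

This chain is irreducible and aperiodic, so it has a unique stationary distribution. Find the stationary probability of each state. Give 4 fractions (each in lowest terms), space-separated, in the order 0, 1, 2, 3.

Answer: 1957/7422 1270/3711 632/3711 1661/7422

Derivation:
The stationary distribution satisfies pi = pi * P, i.e.:
  pi_0 = 1/8*pi_0 + 5/16*pi_1 + 9/16*pi_2 + 1/8*pi_3
  pi_1 = 9/16*pi_0 + 1/8*pi_1 + 5/16*pi_2 + 7/16*pi_3
  pi_2 = 1/8*pi_0 + 1/8*pi_1 + 1/16*pi_2 + 3/8*pi_3
  pi_3 = 3/16*pi_0 + 7/16*pi_1 + 1/16*pi_2 + 1/16*pi_3
with normalization: pi_0 + pi_1 + pi_2 + pi_3 = 1.

Using the first 3 balance equations plus normalization, the linear system A*pi = b is:
  [-7/8, 5/16, 9/16, 1/8] . pi = 0
  [9/16, -7/8, 5/16, 7/16] . pi = 0
  [1/8, 1/8, -15/16, 3/8] . pi = 0
  [1, 1, 1, 1] . pi = 1

Solving yields:
  pi_0 = 1957/7422
  pi_1 = 1270/3711
  pi_2 = 632/3711
  pi_3 = 1661/7422

Verification (pi * P):
  1957/7422*1/8 + 1270/3711*5/16 + 632/3711*9/16 + 1661/7422*1/8 = 1957/7422 = pi_0  (ok)
  1957/7422*9/16 + 1270/3711*1/8 + 632/3711*5/16 + 1661/7422*7/16 = 1270/3711 = pi_1  (ok)
  1957/7422*1/8 + 1270/3711*1/8 + 632/3711*1/16 + 1661/7422*3/8 = 632/3711 = pi_2  (ok)
  1957/7422*3/16 + 1270/3711*7/16 + 632/3711*1/16 + 1661/7422*1/16 = 1661/7422 = pi_3  (ok)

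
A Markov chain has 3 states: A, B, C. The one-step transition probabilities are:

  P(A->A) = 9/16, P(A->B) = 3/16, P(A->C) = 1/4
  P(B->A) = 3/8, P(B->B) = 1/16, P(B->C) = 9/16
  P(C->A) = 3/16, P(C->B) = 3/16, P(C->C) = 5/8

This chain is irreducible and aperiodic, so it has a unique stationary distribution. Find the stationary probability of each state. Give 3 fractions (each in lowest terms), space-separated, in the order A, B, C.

The stationary distribution satisfies pi = pi * P, i.e.:
  pi_A = 9/16*pi_A + 3/8*pi_B + 3/16*pi_C
  pi_B = 3/16*pi_A + 1/16*pi_B + 3/16*pi_C
  pi_C = 1/4*pi_A + 9/16*pi_B + 5/8*pi_C
with normalization: pi_A + pi_B + pi_C = 1.

Using the first 2 balance equations plus normalization, the linear system A*pi = b is:
  [-7/16, 3/8, 3/16] . pi = 0
  [3/16, -15/16, 3/16] . pi = 0
  [1, 1, 1] . pi = 1

Solving yields:
  pi_A = 7/20
  pi_B = 1/6
  pi_C = 29/60

Verification (pi * P):
  7/20*9/16 + 1/6*3/8 + 29/60*3/16 = 7/20 = pi_A  (ok)
  7/20*3/16 + 1/6*1/16 + 29/60*3/16 = 1/6 = pi_B  (ok)
  7/20*1/4 + 1/6*9/16 + 29/60*5/8 = 29/60 = pi_C  (ok)

Answer: 7/20 1/6 29/60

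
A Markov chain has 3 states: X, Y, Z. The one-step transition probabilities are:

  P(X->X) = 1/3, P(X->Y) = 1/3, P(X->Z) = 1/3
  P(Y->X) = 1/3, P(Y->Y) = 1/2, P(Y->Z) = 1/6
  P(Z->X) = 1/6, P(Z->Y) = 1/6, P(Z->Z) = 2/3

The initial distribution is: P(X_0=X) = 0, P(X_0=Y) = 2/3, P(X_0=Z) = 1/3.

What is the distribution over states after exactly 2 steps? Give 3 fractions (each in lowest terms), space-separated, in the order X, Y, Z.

Propagating the distribution step by step (d_{t+1} = d_t * P):
d_0 = (X=0, Y=2/3, Z=1/3)
  d_1[X] = 0*1/3 + 2/3*1/3 + 1/3*1/6 = 5/18
  d_1[Y] = 0*1/3 + 2/3*1/2 + 1/3*1/6 = 7/18
  d_1[Z] = 0*1/3 + 2/3*1/6 + 1/3*2/3 = 1/3
d_1 = (X=5/18, Y=7/18, Z=1/3)
  d_2[X] = 5/18*1/3 + 7/18*1/3 + 1/3*1/6 = 5/18
  d_2[Y] = 5/18*1/3 + 7/18*1/2 + 1/3*1/6 = 37/108
  d_2[Z] = 5/18*1/3 + 7/18*1/6 + 1/3*2/3 = 41/108
d_2 = (X=5/18, Y=37/108, Z=41/108)

Answer: 5/18 37/108 41/108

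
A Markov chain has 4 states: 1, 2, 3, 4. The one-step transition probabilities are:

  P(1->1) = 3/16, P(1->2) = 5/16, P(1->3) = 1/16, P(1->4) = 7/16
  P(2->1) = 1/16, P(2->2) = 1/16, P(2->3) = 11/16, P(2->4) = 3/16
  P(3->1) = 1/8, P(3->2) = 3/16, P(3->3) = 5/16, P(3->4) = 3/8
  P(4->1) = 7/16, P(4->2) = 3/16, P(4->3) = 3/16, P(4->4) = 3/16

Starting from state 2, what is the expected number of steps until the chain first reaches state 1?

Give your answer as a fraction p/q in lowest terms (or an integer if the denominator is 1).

Let h_i = expected steps to first reach 1 from state i.
Boundary: h_1 = 0.
First-step equations for the other states:
  h_2 = 1 + 1/16*h_1 + 1/16*h_2 + 11/16*h_3 + 3/16*h_4
  h_3 = 1 + 1/8*h_1 + 3/16*h_2 + 5/16*h_3 + 3/8*h_4
  h_4 = 1 + 7/16*h_1 + 3/16*h_2 + 3/16*h_3 + 3/16*h_4

Substituting h_1 = 0 and rearranging gives the linear system (I - Q) h = 1:
  [15/16, -11/16, -3/16] . (h_2, h_3, h_4) = 1
  [-3/16, 11/16, -3/8] . (h_2, h_3, h_4) = 1
  [-3/16, -3/16, 13/16] . (h_2, h_3, h_4) = 1

Solving yields:
  h_2 = 3008/561
  h_3 = 912/187
  h_4 = 672/187

Starting state is 2, so the expected hitting time is h_2 = 3008/561.

Answer: 3008/561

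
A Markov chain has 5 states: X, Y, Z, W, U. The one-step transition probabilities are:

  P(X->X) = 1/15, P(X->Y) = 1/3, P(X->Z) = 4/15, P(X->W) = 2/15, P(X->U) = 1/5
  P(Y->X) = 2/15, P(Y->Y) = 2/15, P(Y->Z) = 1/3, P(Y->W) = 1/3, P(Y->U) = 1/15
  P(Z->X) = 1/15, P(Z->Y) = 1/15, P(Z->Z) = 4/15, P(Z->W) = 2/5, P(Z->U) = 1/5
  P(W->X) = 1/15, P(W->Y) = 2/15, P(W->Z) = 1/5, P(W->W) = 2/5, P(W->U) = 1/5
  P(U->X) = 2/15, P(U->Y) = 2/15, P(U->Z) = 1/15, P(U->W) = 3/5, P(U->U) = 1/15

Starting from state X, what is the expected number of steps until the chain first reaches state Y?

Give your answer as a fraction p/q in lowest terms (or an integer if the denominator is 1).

Let h_i = expected steps to first reach Y from state i.
Boundary: h_Y = 0.
First-step equations for the other states:
  h_X = 1 + 1/15*h_X + 1/3*h_Y + 4/15*h_Z + 2/15*h_W + 1/5*h_U
  h_Z = 1 + 1/15*h_X + 1/15*h_Y + 4/15*h_Z + 2/5*h_W + 1/5*h_U
  h_W = 1 + 1/15*h_X + 2/15*h_Y + 1/5*h_Z + 2/5*h_W + 1/5*h_U
  h_U = 1 + 2/15*h_X + 2/15*h_Y + 1/15*h_Z + 3/5*h_W + 1/15*h_U

Substituting h_Y = 0 and rearranging gives the linear system (I - Q) h = 1:
  [14/15, -4/15, -2/15, -1/5] . (h_X, h_Z, h_W, h_U) = 1
  [-1/15, 11/15, -2/5, -1/5] . (h_X, h_Z, h_W, h_U) = 1
  [-1/15, -1/5, 3/5, -1/5] . (h_X, h_Z, h_W, h_U) = 1
  [-2/15, -1/15, -3/5, 14/15] . (h_X, h_Z, h_W, h_U) = 1

Solving yields:
  h_X = 8619/1457
  h_Z = 11475/1457
  h_W = 10710/1457
  h_U = 10497/1457

Starting state is X, so the expected hitting time is h_X = 8619/1457.

Answer: 8619/1457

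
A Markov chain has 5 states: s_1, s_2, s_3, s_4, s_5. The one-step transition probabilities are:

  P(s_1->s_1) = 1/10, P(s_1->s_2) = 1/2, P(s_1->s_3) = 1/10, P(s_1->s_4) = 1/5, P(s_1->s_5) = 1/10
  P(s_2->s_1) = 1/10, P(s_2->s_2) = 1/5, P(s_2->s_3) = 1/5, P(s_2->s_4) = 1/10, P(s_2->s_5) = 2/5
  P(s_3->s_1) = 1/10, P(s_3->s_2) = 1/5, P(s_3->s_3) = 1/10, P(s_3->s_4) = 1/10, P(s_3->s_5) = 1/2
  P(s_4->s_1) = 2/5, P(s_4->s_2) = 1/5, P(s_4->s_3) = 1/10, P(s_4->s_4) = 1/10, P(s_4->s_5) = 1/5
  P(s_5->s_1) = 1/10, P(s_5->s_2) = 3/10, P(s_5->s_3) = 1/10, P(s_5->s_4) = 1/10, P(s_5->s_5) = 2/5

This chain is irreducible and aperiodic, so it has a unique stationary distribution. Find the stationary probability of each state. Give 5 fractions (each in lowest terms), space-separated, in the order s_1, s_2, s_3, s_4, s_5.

Answer: 13/97 2963/10767 1373/10767 11/97 3767/10767

Derivation:
The stationary distribution satisfies pi = pi * P, i.e.:
  pi_s_1 = 1/10*pi_s_1 + 1/10*pi_s_2 + 1/10*pi_s_3 + 2/5*pi_s_4 + 1/10*pi_s_5
  pi_s_2 = 1/2*pi_s_1 + 1/5*pi_s_2 + 1/5*pi_s_3 + 1/5*pi_s_4 + 3/10*pi_s_5
  pi_s_3 = 1/10*pi_s_1 + 1/5*pi_s_2 + 1/10*pi_s_3 + 1/10*pi_s_4 + 1/10*pi_s_5
  pi_s_4 = 1/5*pi_s_1 + 1/10*pi_s_2 + 1/10*pi_s_3 + 1/10*pi_s_4 + 1/10*pi_s_5
  pi_s_5 = 1/10*pi_s_1 + 2/5*pi_s_2 + 1/2*pi_s_3 + 1/5*pi_s_4 + 2/5*pi_s_5
with normalization: pi_s_1 + pi_s_2 + pi_s_3 + pi_s_4 + pi_s_5 = 1.

Using the first 4 balance equations plus normalization, the linear system A*pi = b is:
  [-9/10, 1/10, 1/10, 2/5, 1/10] . pi = 0
  [1/2, -4/5, 1/5, 1/5, 3/10] . pi = 0
  [1/10, 1/5, -9/10, 1/10, 1/10] . pi = 0
  [1/5, 1/10, 1/10, -9/10, 1/10] . pi = 0
  [1, 1, 1, 1, 1] . pi = 1

Solving yields:
  pi_s_1 = 13/97
  pi_s_2 = 2963/10767
  pi_s_3 = 1373/10767
  pi_s_4 = 11/97
  pi_s_5 = 3767/10767

Verification (pi * P):
  13/97*1/10 + 2963/10767*1/10 + 1373/10767*1/10 + 11/97*2/5 + 3767/10767*1/10 = 13/97 = pi_s_1  (ok)
  13/97*1/2 + 2963/10767*1/5 + 1373/10767*1/5 + 11/97*1/5 + 3767/10767*3/10 = 2963/10767 = pi_s_2  (ok)
  13/97*1/10 + 2963/10767*1/5 + 1373/10767*1/10 + 11/97*1/10 + 3767/10767*1/10 = 1373/10767 = pi_s_3  (ok)
  13/97*1/5 + 2963/10767*1/10 + 1373/10767*1/10 + 11/97*1/10 + 3767/10767*1/10 = 11/97 = pi_s_4  (ok)
  13/97*1/10 + 2963/10767*2/5 + 1373/10767*1/2 + 11/97*1/5 + 3767/10767*2/5 = 3767/10767 = pi_s_5  (ok)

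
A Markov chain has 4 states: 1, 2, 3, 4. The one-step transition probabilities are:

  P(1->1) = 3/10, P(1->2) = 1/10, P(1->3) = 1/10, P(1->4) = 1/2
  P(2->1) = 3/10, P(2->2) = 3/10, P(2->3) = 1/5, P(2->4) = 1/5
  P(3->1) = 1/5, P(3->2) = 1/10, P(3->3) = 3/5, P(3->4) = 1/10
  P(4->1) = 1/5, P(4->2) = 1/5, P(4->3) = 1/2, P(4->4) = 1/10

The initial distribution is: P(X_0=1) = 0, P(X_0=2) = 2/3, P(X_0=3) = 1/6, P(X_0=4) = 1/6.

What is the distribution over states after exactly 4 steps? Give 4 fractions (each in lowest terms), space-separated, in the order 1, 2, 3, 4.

Propagating the distribution step by step (d_{t+1} = d_t * P):
d_0 = (1=0, 2=2/3, 3=1/6, 4=1/6)
  d_1[1] = 0*3/10 + 2/3*3/10 + 1/6*1/5 + 1/6*1/5 = 4/15
  d_1[2] = 0*1/10 + 2/3*3/10 + 1/6*1/10 + 1/6*1/5 = 1/4
  d_1[3] = 0*1/10 + 2/3*1/5 + 1/6*3/5 + 1/6*1/2 = 19/60
  d_1[4] = 0*1/2 + 2/3*1/5 + 1/6*1/10 + 1/6*1/10 = 1/6
d_1 = (1=4/15, 2=1/4, 3=19/60, 4=1/6)
  d_2[1] = 4/15*3/10 + 1/4*3/10 + 19/60*1/5 + 1/6*1/5 = 151/600
  d_2[2] = 4/15*1/10 + 1/4*3/10 + 19/60*1/10 + 1/6*1/5 = 1/6
  d_2[3] = 4/15*1/10 + 1/4*1/5 + 19/60*3/5 + 1/6*1/2 = 7/20
  d_2[4] = 4/15*1/2 + 1/4*1/5 + 19/60*1/10 + 1/6*1/10 = 139/600
d_2 = (1=151/600, 2=1/6, 3=7/20, 4=139/600)
  d_3[1] = 151/600*3/10 + 1/6*3/10 + 7/20*1/5 + 139/600*1/5 = 1451/6000
  d_3[2] = 151/600*1/10 + 1/6*3/10 + 7/20*1/10 + 139/600*1/5 = 313/2000
  d_3[3] = 151/600*1/10 + 1/6*1/5 + 7/20*3/5 + 139/600*1/2 = 1153/3000
  d_3[4] = 151/600*1/2 + 1/6*1/5 + 7/20*1/10 + 139/600*1/10 = 163/750
d_3 = (1=1451/6000, 2=313/2000, 3=1153/3000, 4=163/750)
  d_4[1] = 1451/6000*3/10 + 313/2000*3/10 + 1153/3000*1/5 + 163/750*1/5 = 1439/6000
  d_4[2] = 1451/6000*1/10 + 313/2000*3/10 + 1153/3000*1/10 + 163/750*1/5 = 4591/30000
  d_4[3] = 1451/6000*1/10 + 313/2000*1/5 + 1153/3000*3/5 + 163/750*1/2 = 1579/4000
  d_4[4] = 1451/6000*1/2 + 313/2000*1/5 + 1153/3000*1/10 + 163/750*1/10 = 12743/60000
d_4 = (1=1439/6000, 2=4591/30000, 3=1579/4000, 4=12743/60000)

Answer: 1439/6000 4591/30000 1579/4000 12743/60000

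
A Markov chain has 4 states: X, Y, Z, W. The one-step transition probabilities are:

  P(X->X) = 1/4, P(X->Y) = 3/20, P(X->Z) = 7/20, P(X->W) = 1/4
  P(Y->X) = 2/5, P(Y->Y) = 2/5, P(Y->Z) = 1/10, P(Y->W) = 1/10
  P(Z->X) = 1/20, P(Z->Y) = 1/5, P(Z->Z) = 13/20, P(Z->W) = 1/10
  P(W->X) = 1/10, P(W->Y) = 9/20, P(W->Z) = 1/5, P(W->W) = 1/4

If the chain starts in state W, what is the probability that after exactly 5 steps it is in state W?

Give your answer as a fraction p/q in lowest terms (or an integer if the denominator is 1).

Computing P^5 by repeated multiplication:
P^1 =
  X: [1/4, 3/20, 7/20, 1/4]
  Y: [2/5, 2/5, 1/10, 1/10]
  Z: [1/20, 1/5, 13/20, 1/10]
  W: [1/10, 9/20, 1/5, 1/4]
P^2 =
  X: [33/200, 7/25, 19/50, 7/40]
  Y: [11/40, 57/200, 53/200, 7/40]
  Z: [27/200, 21/80, 12/25, 49/400]
  W: [6/25, 139/400, 13/50, 61/400]
P^3 =
  X: [759/4000, 583/2000, 1471/4000, 151/1000]
  Y: [427/2000, 287/1000, 83/250, 67/400]
  Z: [7/40, 2211/8000, 41/100, 1109/8000]
  W: [909/4000, 473/1600, 1273/4000, 1271/8000]
P^4 =
  X: [7901/40000, 917/3200, 228/625, 12089/80000]
  Y: [8061/40000, 1443/5000, 14109/40000, 3143/20000]
  Z: [15093/80000, 44989/160000, 30649/80000, 23527/160000]
  W: [16549/80000, 45997/160000, 27819/80000, 25267/160000]
P^5 =
  X: [78943/400000, 456343/1600000, 146053/400000, 243673/1600000]
  Y: [79669/400000, 45909/160000, 72019/200000, 123041/800000]
  Z: [309597/1600000, 181481/640000, 596131/1600000, 481139/3200000]
  W: [319819/1600000, 36689/128000, 574021/1600000, 99019/640000]

(P^5)[W -> W] = 99019/640000

Answer: 99019/640000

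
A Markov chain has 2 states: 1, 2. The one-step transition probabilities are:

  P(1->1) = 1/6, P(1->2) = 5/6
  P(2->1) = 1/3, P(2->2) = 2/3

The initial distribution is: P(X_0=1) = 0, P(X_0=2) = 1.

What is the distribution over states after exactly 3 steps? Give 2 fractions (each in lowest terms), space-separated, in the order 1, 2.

Answer: 31/108 77/108

Derivation:
Propagating the distribution step by step (d_{t+1} = d_t * P):
d_0 = (1=0, 2=1)
  d_1[1] = 0*1/6 + 1*1/3 = 1/3
  d_1[2] = 0*5/6 + 1*2/3 = 2/3
d_1 = (1=1/3, 2=2/3)
  d_2[1] = 1/3*1/6 + 2/3*1/3 = 5/18
  d_2[2] = 1/3*5/6 + 2/3*2/3 = 13/18
d_2 = (1=5/18, 2=13/18)
  d_3[1] = 5/18*1/6 + 13/18*1/3 = 31/108
  d_3[2] = 5/18*5/6 + 13/18*2/3 = 77/108
d_3 = (1=31/108, 2=77/108)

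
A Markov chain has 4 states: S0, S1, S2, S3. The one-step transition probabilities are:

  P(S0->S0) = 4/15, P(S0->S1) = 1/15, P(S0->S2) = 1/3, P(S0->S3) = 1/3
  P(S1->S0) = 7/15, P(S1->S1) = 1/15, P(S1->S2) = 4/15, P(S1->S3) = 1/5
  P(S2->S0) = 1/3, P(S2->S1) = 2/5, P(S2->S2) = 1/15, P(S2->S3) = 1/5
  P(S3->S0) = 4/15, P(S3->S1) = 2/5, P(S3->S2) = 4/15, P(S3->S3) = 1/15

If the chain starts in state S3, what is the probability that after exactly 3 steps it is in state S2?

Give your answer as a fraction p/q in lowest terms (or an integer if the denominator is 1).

Computing P^3 by repeated multiplication:
P^1 =
  S0: [4/15, 1/15, 1/3, 1/3]
  S1: [7/15, 1/15, 4/15, 1/5]
  S2: [1/3, 2/5, 1/15, 1/5]
  S3: [4/15, 2/5, 4/15, 1/15]
P^2 =
  S0: [68/225, 13/45, 49/225, 43/225]
  S1: [67/225, 2/9, 11/45, 53/225]
  S2: [79/225, 7/45, 62/225, 49/225]
  S3: [82/225, 8/45, 52/225, 17/75]
P^3 =
  S0: [1144/3375, 137/675, 821/3375, 29/135]
  S1: [221/675, 17/75, 802/3375, 703/3375]
  S2: [1067/3375, 52/225, 793/3375, 49/225]
  S3: [1072/3375, 148/675, 826/3375, 737/3375]

(P^3)[S3 -> S2] = 826/3375

Answer: 826/3375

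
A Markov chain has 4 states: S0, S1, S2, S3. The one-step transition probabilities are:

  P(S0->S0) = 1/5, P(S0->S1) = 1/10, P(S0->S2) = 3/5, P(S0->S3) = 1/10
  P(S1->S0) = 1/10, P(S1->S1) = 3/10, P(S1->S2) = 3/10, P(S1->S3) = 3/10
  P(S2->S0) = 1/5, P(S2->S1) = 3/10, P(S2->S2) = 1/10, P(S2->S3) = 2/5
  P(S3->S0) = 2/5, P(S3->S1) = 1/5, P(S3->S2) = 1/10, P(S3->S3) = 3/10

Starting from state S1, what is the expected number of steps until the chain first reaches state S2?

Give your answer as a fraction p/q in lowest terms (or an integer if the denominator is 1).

Let h_i = expected steps to first reach S2 from state i.
Boundary: h_S2 = 0.
First-step equations for the other states:
  h_S0 = 1 + 1/5*h_S0 + 1/10*h_S1 + 3/5*h_S2 + 1/10*h_S3
  h_S1 = 1 + 1/10*h_S0 + 3/10*h_S1 + 3/10*h_S2 + 3/10*h_S3
  h_S3 = 1 + 2/5*h_S0 + 1/5*h_S1 + 1/10*h_S2 + 3/10*h_S3

Substituting h_S2 = 0 and rearranging gives the linear system (I - Q) h = 1:
  [4/5, -1/10, -1/10] . (h_S0, h_S1, h_S3) = 1
  [-1/10, 7/10, -3/10] . (h_S0, h_S1, h_S3) = 1
  [-2/5, -1/5, 7/10] . (h_S0, h_S1, h_S3) = 1

Solving yields:
  h_S0 = 124/59
  h_S1 = 192/59
  h_S3 = 210/59

Starting state is S1, so the expected hitting time is h_S1 = 192/59.

Answer: 192/59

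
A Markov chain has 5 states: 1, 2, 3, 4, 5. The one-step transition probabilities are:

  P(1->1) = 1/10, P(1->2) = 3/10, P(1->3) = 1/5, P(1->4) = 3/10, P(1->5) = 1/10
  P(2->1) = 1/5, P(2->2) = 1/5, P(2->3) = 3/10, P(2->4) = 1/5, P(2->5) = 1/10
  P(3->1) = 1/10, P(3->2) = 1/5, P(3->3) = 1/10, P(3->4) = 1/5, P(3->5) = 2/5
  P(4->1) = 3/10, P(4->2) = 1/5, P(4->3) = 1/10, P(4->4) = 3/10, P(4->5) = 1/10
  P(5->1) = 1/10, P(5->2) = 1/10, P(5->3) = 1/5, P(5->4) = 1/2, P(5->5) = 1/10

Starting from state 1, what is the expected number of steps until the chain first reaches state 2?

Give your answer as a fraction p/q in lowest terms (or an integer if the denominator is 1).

Let h_i = expected steps to first reach 2 from state i.
Boundary: h_2 = 0.
First-step equations for the other states:
  h_1 = 1 + 1/10*h_1 + 3/10*h_2 + 1/5*h_3 + 3/10*h_4 + 1/10*h_5
  h_3 = 1 + 1/10*h_1 + 1/5*h_2 + 1/10*h_3 + 1/5*h_4 + 2/5*h_5
  h_4 = 1 + 3/10*h_1 + 1/5*h_2 + 1/10*h_3 + 3/10*h_4 + 1/10*h_5
  h_5 = 1 + 1/10*h_1 + 1/10*h_2 + 1/5*h_3 + 1/2*h_4 + 1/10*h_5

Substituting h_2 = 0 and rearranging gives the linear system (I - Q) h = 1:
  [9/10, -1/5, -3/10, -1/10] . (h_1, h_3, h_4, h_5) = 1
  [-1/10, 9/10, -1/5, -2/5] . (h_1, h_3, h_4, h_5) = 1
  [-3/10, -1/10, 7/10, -1/10] . (h_1, h_3, h_4, h_5) = 1
  [-1/10, -1/5, -1/2, 9/10] . (h_1, h_3, h_4, h_5) = 1

Solving yields:
  h_1 = 1370/307
  h_3 = 1565/307
  h_4 = 2975/614
  h_5 = 3335/614

Starting state is 1, so the expected hitting time is h_1 = 1370/307.

Answer: 1370/307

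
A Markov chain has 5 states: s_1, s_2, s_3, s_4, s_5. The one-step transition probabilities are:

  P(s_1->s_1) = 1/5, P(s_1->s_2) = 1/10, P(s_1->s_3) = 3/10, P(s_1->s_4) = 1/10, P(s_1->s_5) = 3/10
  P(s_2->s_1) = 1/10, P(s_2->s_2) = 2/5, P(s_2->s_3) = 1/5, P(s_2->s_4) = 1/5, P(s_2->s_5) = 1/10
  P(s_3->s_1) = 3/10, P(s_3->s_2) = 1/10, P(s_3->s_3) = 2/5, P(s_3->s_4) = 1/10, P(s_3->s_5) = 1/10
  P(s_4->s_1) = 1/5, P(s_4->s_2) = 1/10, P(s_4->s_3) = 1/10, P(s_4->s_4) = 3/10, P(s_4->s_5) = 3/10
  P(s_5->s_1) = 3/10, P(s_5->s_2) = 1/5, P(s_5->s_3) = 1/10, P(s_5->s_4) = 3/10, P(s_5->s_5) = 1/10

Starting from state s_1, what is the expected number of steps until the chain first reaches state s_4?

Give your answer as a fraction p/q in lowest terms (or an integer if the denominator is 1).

Answer: 2480/377

Derivation:
Let h_i = expected steps to first reach s_4 from state i.
Boundary: h_s_4 = 0.
First-step equations for the other states:
  h_s_1 = 1 + 1/5*h_s_1 + 1/10*h_s_2 + 3/10*h_s_3 + 1/10*h_s_4 + 3/10*h_s_5
  h_s_2 = 1 + 1/10*h_s_1 + 2/5*h_s_2 + 1/5*h_s_3 + 1/5*h_s_4 + 1/10*h_s_5
  h_s_3 = 1 + 3/10*h_s_1 + 1/10*h_s_2 + 2/5*h_s_3 + 1/10*h_s_4 + 1/10*h_s_5
  h_s_5 = 1 + 3/10*h_s_1 + 1/5*h_s_2 + 1/10*h_s_3 + 3/10*h_s_4 + 1/10*h_s_5

Substituting h_s_4 = 0 and rearranging gives the linear system (I - Q) h = 1:
  [4/5, -1/10, -3/10, -3/10] . (h_s_1, h_s_2, h_s_3, h_s_5) = 1
  [-1/10, 3/5, -1/5, -1/10] . (h_s_1, h_s_2, h_s_3, h_s_5) = 1
  [-3/10, -1/10, 3/5, -1/10] . (h_s_1, h_s_2, h_s_3, h_s_5) = 1
  [-3/10, -1/5, -1/10, 9/10] . (h_s_1, h_s_2, h_s_3, h_s_5) = 1

Solving yields:
  h_s_1 = 2480/377
  h_s_2 = 2240/377
  h_s_3 = 2580/377
  h_s_5 = 70/13

Starting state is s_1, so the expected hitting time is h_s_1 = 2480/377.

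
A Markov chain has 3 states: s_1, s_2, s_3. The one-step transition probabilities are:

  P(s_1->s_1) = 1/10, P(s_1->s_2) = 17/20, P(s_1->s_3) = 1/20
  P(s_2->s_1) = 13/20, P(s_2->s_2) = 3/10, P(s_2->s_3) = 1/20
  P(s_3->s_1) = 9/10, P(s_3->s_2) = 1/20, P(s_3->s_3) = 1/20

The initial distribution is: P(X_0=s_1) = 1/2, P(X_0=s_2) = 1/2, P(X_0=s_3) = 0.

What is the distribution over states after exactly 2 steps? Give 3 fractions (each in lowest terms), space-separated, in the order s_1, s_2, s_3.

Answer: 73/160 79/160 1/20

Derivation:
Propagating the distribution step by step (d_{t+1} = d_t * P):
d_0 = (s_1=1/2, s_2=1/2, s_3=0)
  d_1[s_1] = 1/2*1/10 + 1/2*13/20 + 0*9/10 = 3/8
  d_1[s_2] = 1/2*17/20 + 1/2*3/10 + 0*1/20 = 23/40
  d_1[s_3] = 1/2*1/20 + 1/2*1/20 + 0*1/20 = 1/20
d_1 = (s_1=3/8, s_2=23/40, s_3=1/20)
  d_2[s_1] = 3/8*1/10 + 23/40*13/20 + 1/20*9/10 = 73/160
  d_2[s_2] = 3/8*17/20 + 23/40*3/10 + 1/20*1/20 = 79/160
  d_2[s_3] = 3/8*1/20 + 23/40*1/20 + 1/20*1/20 = 1/20
d_2 = (s_1=73/160, s_2=79/160, s_3=1/20)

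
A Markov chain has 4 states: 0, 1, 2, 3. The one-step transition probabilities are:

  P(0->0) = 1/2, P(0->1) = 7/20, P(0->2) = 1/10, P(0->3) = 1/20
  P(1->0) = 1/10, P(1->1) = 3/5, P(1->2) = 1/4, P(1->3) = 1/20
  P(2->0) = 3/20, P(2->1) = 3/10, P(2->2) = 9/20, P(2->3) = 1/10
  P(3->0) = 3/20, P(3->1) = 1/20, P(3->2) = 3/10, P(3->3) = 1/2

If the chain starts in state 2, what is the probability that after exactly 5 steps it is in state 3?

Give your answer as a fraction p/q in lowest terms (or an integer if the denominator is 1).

Computing P^5 by repeated multiplication:
P^1 =
  0: [1/2, 7/20, 1/10, 1/20]
  1: [1/10, 3/5, 1/4, 1/20]
  2: [3/20, 3/10, 9/20, 1/10]
  3: [3/20, 1/20, 3/10, 1/2]
P^2 =
  0: [123/400, 167/400, 79/400, 31/400]
  1: [31/200, 189/400, 23/80, 17/200]
  2: [3/16, 149/400, 129/400, 47/400]
  3: [1/5, 79/400, 5/16, 29/100]
P^3 =
  0: [947/4000, 337/800, 989/4000, 379/4000]
  1: [289/1600, 1713/4000, 577/2000, 821/8000]
  2: [197/1000, 1567/4000, 1169/4000, 119/1000]
  3: [1681/8000, 1187/4000, 297/1000, 1569/8000]
P^4 =
  0: [1059/5000, 16581/40000, 10747/40000, 21/200]
  1: [30689/160000, 8237/20000, 22859/80000, 17697/160000]
  2: [15949/80000, 3181/8000, 5697/20000, 9453/80000]
  3: [33393/160000, 701/2000, 4603/16000, 24497/160000]
P^5 =
  0: [162723/800000, 163479/400000, 55443/200000, 88547/800000]
  1: [628927/3200000, 64879/160000, 454251/1600000, 364991/3200000]
  2: [319833/1600000, 79943/200000, 226379/800000, 37573/320000]
  3: [657671/3200000, 301847/800000, 454219/1600000, 426503/3200000]

(P^5)[2 -> 3] = 37573/320000

Answer: 37573/320000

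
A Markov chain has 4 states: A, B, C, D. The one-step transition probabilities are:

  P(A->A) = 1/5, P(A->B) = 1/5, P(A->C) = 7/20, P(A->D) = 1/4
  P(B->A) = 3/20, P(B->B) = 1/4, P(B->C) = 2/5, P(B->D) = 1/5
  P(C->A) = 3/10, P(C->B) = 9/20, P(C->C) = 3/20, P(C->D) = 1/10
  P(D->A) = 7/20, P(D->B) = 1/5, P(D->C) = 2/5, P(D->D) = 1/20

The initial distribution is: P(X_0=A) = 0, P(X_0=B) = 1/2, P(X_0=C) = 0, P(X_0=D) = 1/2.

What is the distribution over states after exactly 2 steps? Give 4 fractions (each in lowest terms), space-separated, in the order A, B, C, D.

Propagating the distribution step by step (d_{t+1} = d_t * P):
d_0 = (A=0, B=1/2, C=0, D=1/2)
  d_1[A] = 0*1/5 + 1/2*3/20 + 0*3/10 + 1/2*7/20 = 1/4
  d_1[B] = 0*1/5 + 1/2*1/4 + 0*9/20 + 1/2*1/5 = 9/40
  d_1[C] = 0*7/20 + 1/2*2/5 + 0*3/20 + 1/2*2/5 = 2/5
  d_1[D] = 0*1/4 + 1/2*1/5 + 0*1/10 + 1/2*1/20 = 1/8
d_1 = (A=1/4, B=9/40, C=2/5, D=1/8)
  d_2[A] = 1/4*1/5 + 9/40*3/20 + 2/5*3/10 + 1/8*7/20 = 99/400
  d_2[B] = 1/4*1/5 + 9/40*1/4 + 2/5*9/20 + 1/8*1/5 = 249/800
  d_2[C] = 1/4*7/20 + 9/40*2/5 + 2/5*3/20 + 1/8*2/5 = 23/80
  d_2[D] = 1/4*1/4 + 9/40*1/5 + 2/5*1/10 + 1/8*1/20 = 123/800
d_2 = (A=99/400, B=249/800, C=23/80, D=123/800)

Answer: 99/400 249/800 23/80 123/800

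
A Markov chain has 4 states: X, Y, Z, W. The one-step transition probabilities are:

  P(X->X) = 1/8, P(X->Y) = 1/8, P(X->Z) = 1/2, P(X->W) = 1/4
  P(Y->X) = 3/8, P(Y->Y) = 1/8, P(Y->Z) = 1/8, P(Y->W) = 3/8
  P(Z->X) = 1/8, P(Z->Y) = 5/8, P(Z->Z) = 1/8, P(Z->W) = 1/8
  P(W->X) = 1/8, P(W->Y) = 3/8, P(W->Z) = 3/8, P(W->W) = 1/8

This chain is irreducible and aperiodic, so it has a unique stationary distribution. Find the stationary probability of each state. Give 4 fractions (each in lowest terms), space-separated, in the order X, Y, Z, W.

The stationary distribution satisfies pi = pi * P, i.e.:
  pi_X = 1/8*pi_X + 3/8*pi_Y + 1/8*pi_Z + 1/8*pi_W
  pi_Y = 1/8*pi_X + 1/8*pi_Y + 5/8*pi_Z + 3/8*pi_W
  pi_Z = 1/2*pi_X + 1/8*pi_Y + 1/8*pi_Z + 3/8*pi_W
  pi_W = 1/4*pi_X + 3/8*pi_Y + 1/8*pi_Z + 1/8*pi_W
with normalization: pi_X + pi_Y + pi_Z + pi_W = 1.

Using the first 3 balance equations plus normalization, the linear system A*pi = b is:
  [-7/8, 3/8, 1/8, 1/8] . pi = 0
  [1/8, -7/8, 5/8, 3/8] . pi = 0
  [1/2, 1/8, -7/8, 3/8] . pi = 0
  [1, 1, 1, 1] . pi = 1

Solving yields:
  pi_X = 44/217
  pi_Y = 135/434
  pi_Z = 8/31
  pi_W = 99/434

Verification (pi * P):
  44/217*1/8 + 135/434*3/8 + 8/31*1/8 + 99/434*1/8 = 44/217 = pi_X  (ok)
  44/217*1/8 + 135/434*1/8 + 8/31*5/8 + 99/434*3/8 = 135/434 = pi_Y  (ok)
  44/217*1/2 + 135/434*1/8 + 8/31*1/8 + 99/434*3/8 = 8/31 = pi_Z  (ok)
  44/217*1/4 + 135/434*3/8 + 8/31*1/8 + 99/434*1/8 = 99/434 = pi_W  (ok)

Answer: 44/217 135/434 8/31 99/434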